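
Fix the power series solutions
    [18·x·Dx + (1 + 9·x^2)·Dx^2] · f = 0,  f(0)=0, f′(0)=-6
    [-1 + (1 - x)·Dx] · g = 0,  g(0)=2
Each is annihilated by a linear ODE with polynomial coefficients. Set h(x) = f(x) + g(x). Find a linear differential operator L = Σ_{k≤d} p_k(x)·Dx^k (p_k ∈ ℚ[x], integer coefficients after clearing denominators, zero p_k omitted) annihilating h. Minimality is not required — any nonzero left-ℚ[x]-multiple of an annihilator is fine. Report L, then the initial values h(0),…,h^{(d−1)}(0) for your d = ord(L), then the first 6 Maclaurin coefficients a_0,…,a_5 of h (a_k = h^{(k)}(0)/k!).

L = (18 - 72·x - 486·x^2)·Dx + (-12 + 18·x + 180·x^2 - 486·x^3)·Dx^2 + (1 + 8·x + 72·x^3 - 81·x^4)·Dx^3  (order 3).
h: a_k = 2, -4, 2, 20, 2, -476/5, …
ICs: h(0) = 2, h′(0) = -4, h′′(0) = 4.

f: a_k = 0, -6, 0, 18, 0, -486/5, …
g: a_k = 2, 2, 2, 2, 2, 2, …
L₀ := lclm(L_f,L_g); ord L₀ ≤ 2+1.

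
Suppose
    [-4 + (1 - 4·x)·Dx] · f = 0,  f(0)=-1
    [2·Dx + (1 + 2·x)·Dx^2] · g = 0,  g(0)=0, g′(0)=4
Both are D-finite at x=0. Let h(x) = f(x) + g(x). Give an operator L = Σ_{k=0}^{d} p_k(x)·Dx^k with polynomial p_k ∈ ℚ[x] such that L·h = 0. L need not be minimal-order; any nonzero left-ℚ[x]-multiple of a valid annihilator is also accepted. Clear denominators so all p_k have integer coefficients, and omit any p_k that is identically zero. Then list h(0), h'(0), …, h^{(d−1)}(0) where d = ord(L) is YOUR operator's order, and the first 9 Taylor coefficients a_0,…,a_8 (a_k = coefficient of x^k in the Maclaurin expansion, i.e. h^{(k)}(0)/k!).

L = (128 + 64·x)·Dx + (44 + 224·x + 128·x^2)·Dx^2 + (-5 + 6·x + 48·x^2 + 32·x^3)·Dx^3  (order 3).
h: a_k = -1, 0, -20, -176/3, -264, -5056/5, -12352/3, -114432/7, -65600, …
ICs: h(0) = -1, h′(0) = 0, h′′(0) = -40.

f: a_k = -1, -4, -16, -64, -256, -1024, -4096, -16384, -65536, …
g: a_k = 0, 4, -4, 16/3, -8, 64/5, -64/3, 256/7, -64, …
h₀=f+g: left-lcm gives L₀, ord ≤ 3.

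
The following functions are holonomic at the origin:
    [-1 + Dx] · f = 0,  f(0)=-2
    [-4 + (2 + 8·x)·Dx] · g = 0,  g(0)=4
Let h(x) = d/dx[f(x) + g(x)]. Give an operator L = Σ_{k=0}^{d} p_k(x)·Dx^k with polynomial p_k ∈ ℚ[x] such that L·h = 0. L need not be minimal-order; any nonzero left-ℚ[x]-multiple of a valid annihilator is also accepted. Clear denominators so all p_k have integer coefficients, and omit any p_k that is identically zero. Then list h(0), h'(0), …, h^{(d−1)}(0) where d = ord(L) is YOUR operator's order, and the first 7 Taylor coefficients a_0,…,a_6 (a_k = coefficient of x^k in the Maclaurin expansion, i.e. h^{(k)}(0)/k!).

f: a_k = -2, -2, -1, -1/3, -1/12, -1/60, -1/360, …
g: a_k = 4, 8, -8, 16, -40, 112, -336, …
L₀ := lclm(L_f,L_g); ord L₀ ≤ 1+1.
Derive L from L₀ (diff closure).
L = (-14 - 8·x) + (11 - 8·x - 16·x^2)·Dx + (3 + 16·x + 16·x^2)·Dx^2  (order 2).
h: a_k = 6, -18, 47, -481/3, 6719/12, -120961/60, 2661119/360, …
ICs: h(0) = 6, h′(0) = -18.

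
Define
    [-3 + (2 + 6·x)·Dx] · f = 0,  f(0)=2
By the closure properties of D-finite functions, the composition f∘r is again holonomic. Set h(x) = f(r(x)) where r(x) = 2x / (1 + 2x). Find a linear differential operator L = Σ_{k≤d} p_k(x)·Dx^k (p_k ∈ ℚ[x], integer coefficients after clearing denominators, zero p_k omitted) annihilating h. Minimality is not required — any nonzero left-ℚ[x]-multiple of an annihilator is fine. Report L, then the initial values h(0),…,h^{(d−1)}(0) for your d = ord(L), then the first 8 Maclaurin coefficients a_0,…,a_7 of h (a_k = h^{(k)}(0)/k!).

f: a_k = 2, 3, -9/4, 27/8, -405/64, 1701/128, -15309/512, 72171/1024, …
f∘r: x↦r, Dx↦Dx/r' in L_f ⇒ L₀.
L = -3 + (1 + 10·x + 16·x^2)·Dx  (order 1).
h: a_k = 2, 6, -21, 87, -1677/4, 9069/4, -106305/8, 658335/8, …
ICs: h(0) = 2.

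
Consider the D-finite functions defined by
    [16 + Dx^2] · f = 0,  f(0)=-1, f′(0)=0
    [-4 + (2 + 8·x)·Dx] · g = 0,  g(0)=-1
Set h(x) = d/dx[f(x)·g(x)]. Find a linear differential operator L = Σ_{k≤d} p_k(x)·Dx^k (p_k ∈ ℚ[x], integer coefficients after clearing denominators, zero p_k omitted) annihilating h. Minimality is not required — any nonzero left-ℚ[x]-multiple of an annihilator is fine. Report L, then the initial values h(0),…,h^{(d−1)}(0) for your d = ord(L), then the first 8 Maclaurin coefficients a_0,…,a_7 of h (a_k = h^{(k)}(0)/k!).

f: a_k = -1, 0, 8, 0, -32/3, 0, 256/45, 0, …
g: a_k = -1, -2, 2, -4, 10, -28, 84, -264, …
Product ⇒ symmetric product L₀, ord ≤ 2.
h=h₀': d/dx-closure on L₀ ⇒ L.
L = (212 + 2304·x + 8704·x^2 + 16384·x^3 + 16384·x^4) + (-4 - 144·x - 768·x^2 - 1024·x^3)·Dx + (7 + 88·x + 432·x^2 + 1024·x^3 + 1024·x^4)·Dx^2  (order 2).
h: a_k = 2, -20, -36, 200/3, 260/3, -2792/15, 22456/45, -704752/315, …
ICs: h(0) = 2, h′(0) = -20.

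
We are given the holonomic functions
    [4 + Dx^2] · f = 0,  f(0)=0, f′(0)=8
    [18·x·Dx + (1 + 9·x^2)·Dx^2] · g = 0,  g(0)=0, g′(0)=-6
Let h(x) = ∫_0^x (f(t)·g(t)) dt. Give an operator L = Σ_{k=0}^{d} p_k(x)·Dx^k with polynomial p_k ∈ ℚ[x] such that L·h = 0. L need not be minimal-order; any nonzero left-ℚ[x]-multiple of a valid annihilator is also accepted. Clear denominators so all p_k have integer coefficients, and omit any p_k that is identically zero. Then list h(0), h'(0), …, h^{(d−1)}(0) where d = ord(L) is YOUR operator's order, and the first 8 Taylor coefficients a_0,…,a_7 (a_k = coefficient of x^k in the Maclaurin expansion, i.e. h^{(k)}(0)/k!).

L = (2080 + 50256·x^2 + 89424·x^4 + 186624·x^6 + 419904·x^8)·Dx + (3168·x + 38880·x^3 + 139968·x^5 + 419904·x^7)·Dx^2 + (572 + 13788·x^2 + 33048·x^4 + 93312·x^6 + 209952·x^8)·Dx^3 + (792·x + 9720·x^3 + 34992·x^5 + 104976·x^7)·Dx^4 + (13 + 306·x^2 + 2673·x^4 + 11664·x^6 + 26244·x^8)·Dx^5  (order 5).
h: a_k = 0, 0, 0, -16, 0, 176/5, 0, -880/7, …
ICs: h(0) = 0, h′(0) = 0, h′′(0) = 0, h′′′(0) = -96, h′′′′(0) = 0.

f: a_k = 0, 8, 0, -16/3, 0, 16/15, 0, -32/315, …
g: a_k = 0, -6, 0, 18, 0, -486/5, 0, 4374/7, …
f·g: L₀ = L_f ⊗_s L_g, ord ≤ 2·2.
Integrate: L := L₀·Dx.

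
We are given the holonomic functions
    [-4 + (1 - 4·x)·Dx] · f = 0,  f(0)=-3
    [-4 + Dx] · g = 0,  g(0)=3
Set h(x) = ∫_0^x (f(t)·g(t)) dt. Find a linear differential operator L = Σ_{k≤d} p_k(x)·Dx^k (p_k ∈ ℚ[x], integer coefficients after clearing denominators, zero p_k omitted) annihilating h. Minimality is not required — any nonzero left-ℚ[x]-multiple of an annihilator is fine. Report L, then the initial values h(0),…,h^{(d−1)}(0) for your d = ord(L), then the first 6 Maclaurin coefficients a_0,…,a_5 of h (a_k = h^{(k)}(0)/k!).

L = (8 - 16·x)·Dx + (-1 + 4·x)·Dx^2  (order 2).
h: a_k = 0, -9, -36, -120, -384, -1248, …
ICs: h(0) = 0, h′(0) = -9.

f: a_k = -3, -12, -48, -192, -768, -3072, …
g: a_k = 3, 12, 24, 32, 32, 128/5, …
Sym-product of L_f,L_g gives L₀ (≤ ord 1).
h=∫₀ˣh₀: take L = L₀·Dx.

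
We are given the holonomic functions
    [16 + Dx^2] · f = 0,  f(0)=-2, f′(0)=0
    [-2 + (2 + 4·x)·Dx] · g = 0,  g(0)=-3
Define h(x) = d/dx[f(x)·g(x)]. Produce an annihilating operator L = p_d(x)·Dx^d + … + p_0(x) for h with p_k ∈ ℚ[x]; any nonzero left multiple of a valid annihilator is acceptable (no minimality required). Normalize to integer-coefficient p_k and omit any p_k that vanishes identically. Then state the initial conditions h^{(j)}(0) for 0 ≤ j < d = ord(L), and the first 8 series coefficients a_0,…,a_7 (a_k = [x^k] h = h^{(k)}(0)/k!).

f: a_k = -2, 0, 16, 0, -64/3, 0, 512/45, 0, …
g: a_k = -3, -3, 3/2, -3/2, 15/8, -21/8, 63/16, -99/16, …
h₀=f·g: eliminate ⇒ L₀, order ≤ 2·1.
Differentiate: ansatz ord ≤ ord L₀ ⇒ L.
L = (413 + 2688·x + 6784·x^2 + 8192·x^3 + 4096·x^4) + (-26 - 180·x - 384·x^2 - 256·x^3)·Dx + (19 + 140·x + 396·x^2 + 512·x^3 + 256·x^4)·Dx^2  (order 2).
h: a_k = 6, -102, -135, 337, 905/4, -5281/20, -26677/120, 199649/840, …
ICs: h(0) = 6, h′(0) = -102.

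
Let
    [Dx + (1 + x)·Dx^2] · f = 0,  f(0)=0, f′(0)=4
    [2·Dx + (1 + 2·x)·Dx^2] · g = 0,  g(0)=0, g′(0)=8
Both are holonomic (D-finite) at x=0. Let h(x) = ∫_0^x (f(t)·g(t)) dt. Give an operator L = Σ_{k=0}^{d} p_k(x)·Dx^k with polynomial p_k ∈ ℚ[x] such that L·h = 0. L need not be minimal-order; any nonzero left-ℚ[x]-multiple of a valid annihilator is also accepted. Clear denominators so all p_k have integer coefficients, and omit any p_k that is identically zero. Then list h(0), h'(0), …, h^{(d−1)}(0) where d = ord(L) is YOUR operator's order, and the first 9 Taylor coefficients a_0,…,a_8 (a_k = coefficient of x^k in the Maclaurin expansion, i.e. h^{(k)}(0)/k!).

L = (20 + 48·x + 32·x^2)·Dx^2 + (66 + 268·x + 360·x^2 + 160·x^3)·Dx^3 + (32 + 180·x + 372·x^2 + 336·x^3 + 112·x^4)·Dx^4 + (3 + 22·x + 63·x^2 + 88·x^3 + 60·x^4 + 16·x^5)·Dx^5  (order 5).
h: a_k = 0, 0, 0, 32/3, -12, 208/15, -52/3, 1048/45, -166/5, …
ICs: h(0) = 0, h′(0) = 0, h′′(0) = 0, h′′′(0) = 64, h′′′′(0) = -288.

f: a_k = 0, 4, -2, 4/3, -1, 4/5, -2/3, 4/7, -1/2, …
g: a_k = 0, 8, -8, 32/3, -16, 128/5, -128/3, 512/7, -128, …
L₀ := L_f ⊗_s L_g (sym. prod.), ord ≤ 4.
∫: right-multiply L₀ by Dx.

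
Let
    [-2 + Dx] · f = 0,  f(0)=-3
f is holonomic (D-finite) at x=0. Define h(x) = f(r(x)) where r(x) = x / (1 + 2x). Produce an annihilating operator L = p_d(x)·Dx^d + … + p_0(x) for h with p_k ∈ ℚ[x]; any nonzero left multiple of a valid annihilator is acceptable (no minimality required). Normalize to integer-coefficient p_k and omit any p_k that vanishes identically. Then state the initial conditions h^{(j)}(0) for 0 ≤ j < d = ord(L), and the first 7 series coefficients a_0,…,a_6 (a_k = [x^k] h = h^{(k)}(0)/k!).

L = -2 + (1 + 4·x + 4·x^2)·Dx  (order 1).
h: a_k = -3, -6, 6, -4, -2, 76/5, -604/15, …
ICs: h(0) = -3.

f: a_k = -3, -6, -6, -4, -2, -4/5, -4/15, …
f∘r: x↦r, Dx↦Dx/r' in L_f ⇒ L₀.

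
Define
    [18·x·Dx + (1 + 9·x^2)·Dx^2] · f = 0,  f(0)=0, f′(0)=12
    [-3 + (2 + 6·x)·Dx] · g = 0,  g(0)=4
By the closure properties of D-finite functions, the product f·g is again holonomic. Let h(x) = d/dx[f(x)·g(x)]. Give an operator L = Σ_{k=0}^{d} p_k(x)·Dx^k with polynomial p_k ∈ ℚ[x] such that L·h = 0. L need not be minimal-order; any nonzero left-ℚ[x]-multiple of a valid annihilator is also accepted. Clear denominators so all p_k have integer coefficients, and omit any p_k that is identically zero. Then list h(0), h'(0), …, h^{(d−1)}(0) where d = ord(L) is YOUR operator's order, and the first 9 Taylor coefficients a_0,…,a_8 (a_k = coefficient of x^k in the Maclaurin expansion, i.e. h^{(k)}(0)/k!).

L = (15 + 360·x + 54·x^2 - 1944·x^3 - 729·x^4) + (28 + 252·x + 648·x^2 - 1512·x^3 - 6804·x^4 - 2916·x^5)·Dx + (4 + 8·x - 36·x^2 - 144·x^3 - 756·x^4 - 1944·x^5 - 972·x^6)·Dx^2  (order 2).
h: a_k = 48, 144, -594, -540, 31509/8, 298161/40, -13743837/320, -24422229/560, 4668748551/14336, …
ICs: h(0) = 48, h′(0) = 144.

f: a_k = 0, 12, 0, -36, 0, 972/5, 0, -8748/7, 0, …
g: a_k = 4, 6, -9/2, 27/4, -405/32, 1701/64, -15309/256, 72171/512, -2814669/8192, …
L₀ := L_f ⊗_s L_g (sym. prod.), ord ≤ 2.
Differentiate: ansatz ord ≤ ord L₀ ⇒ L.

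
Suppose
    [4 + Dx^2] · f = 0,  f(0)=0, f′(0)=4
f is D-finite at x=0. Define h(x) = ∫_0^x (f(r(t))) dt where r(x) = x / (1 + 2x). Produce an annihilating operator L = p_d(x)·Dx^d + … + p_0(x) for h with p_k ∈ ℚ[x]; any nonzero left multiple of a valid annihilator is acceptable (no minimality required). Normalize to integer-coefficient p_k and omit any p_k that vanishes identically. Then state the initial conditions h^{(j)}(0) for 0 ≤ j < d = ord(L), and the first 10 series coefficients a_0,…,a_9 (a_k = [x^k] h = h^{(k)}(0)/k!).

L = 4·Dx + (4 + 24·x + 48·x^2 + 32·x^3)·Dx^2 + (1 + 8·x + 24·x^2 + 32·x^3 + 16·x^4)·Dx^3  (order 3).
h: a_k = 0, 0, 2, -8/3, 10/3, -16/5, 4/45, 80/7, -13862/315, 50912/405, …
ICs: h(0) = 0, h′(0) = 0, h′′(0) = 4.

f: a_k = 0, 4, 0, -8/3, 0, 8/15, 0, -16/315, 0, 8/2835, …
h₀=f(r): pull back L_f along r ⇒ L₀.
Integrate: L := L₀·Dx.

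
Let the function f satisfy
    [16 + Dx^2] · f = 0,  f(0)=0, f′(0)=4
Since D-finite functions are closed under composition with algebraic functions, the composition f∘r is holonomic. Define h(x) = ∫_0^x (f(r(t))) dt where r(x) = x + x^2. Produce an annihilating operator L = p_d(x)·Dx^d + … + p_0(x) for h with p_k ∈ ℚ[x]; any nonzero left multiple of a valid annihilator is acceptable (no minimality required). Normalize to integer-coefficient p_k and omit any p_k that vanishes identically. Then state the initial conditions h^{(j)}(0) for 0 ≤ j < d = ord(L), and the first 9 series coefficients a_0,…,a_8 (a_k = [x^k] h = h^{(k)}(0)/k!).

f: a_k = 0, 4, 0, -32/3, 0, 128/15, 0, -1024/315, 0, …
Change of var in L_f (x↦r) gives L₀.
∫: right-multiply L₀ by Dx.
L = (16 + 96·x + 192·x^2 + 128·x^3)·Dx - 2·Dx^2 + (1 + 2·x)·Dx^3  (order 3).
h: a_k = 0, 0, 2, 4/3, -8/3, -32/5, -176/45, 32/7, 3232/315, …
ICs: h(0) = 0, h′(0) = 0, h′′(0) = 4.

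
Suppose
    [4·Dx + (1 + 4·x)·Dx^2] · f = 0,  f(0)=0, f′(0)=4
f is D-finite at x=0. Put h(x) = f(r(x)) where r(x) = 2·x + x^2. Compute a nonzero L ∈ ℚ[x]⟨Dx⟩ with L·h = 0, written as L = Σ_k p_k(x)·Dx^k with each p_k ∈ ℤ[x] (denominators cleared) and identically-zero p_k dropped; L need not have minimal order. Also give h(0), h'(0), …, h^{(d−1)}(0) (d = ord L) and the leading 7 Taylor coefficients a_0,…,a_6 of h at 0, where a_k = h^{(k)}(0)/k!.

f: a_k = 0, 4, -8, 64/3, -64, 1024/5, -2048/3, …
f∘r: x↦r, Dx↦Dx/r' in L_f ⇒ L₀.
L = (7 + 8·x + 4·x^2)·Dx + (1 + 9·x + 12·x^2 + 4·x^3)·Dx^2  (order 2).
h: a_k = 0, 8, -28, 416/3, -776, 23168/5, -86464/3, …
ICs: h(0) = 0, h′(0) = 8.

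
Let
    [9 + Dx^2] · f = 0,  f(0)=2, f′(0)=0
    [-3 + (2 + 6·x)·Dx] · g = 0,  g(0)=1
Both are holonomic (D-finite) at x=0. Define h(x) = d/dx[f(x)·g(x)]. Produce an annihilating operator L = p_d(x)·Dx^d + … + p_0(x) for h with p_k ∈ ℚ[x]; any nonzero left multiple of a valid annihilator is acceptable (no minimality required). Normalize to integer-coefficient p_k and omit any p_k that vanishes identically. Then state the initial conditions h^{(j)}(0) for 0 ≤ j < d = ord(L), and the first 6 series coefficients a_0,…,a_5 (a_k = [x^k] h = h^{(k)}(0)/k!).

f: a_k = 2, 0, -9, 0, 27/4, 0, …
g: a_k = 1, 3/2, -9/8, 27/16, -405/128, 1701/256, …
f·g: L₀ = L_f ⊗_s L_g, ord ≤ 2·1.
Differentiate: ansatz ord ≤ ord L₀ ⇒ L.
L = (477 + 3888·x + 11016·x^2 + 15552·x^3 + 11664·x^4) + (-12 - 324·x - 1296·x^2 - 1296·x^3)·Dx + (28 + 264·x + 972·x^2 + 1728·x^3 + 1296·x^4)·Dx^2  (order 2).
h: a_k = 3, -45/2, -243/8, 675/16, 5265/128, -84807/1280, …
ICs: h(0) = 3, h′(0) = -45/2.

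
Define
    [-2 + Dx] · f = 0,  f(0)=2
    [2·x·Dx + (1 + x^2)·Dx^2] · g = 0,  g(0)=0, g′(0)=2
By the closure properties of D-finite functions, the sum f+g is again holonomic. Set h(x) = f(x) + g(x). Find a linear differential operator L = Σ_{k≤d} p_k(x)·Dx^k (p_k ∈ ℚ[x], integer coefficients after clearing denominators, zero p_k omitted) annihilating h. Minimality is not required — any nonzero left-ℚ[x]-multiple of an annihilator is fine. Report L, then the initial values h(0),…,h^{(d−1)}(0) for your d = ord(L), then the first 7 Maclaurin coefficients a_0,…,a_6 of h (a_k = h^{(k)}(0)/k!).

f: a_k = 2, 4, 4, 8/3, 4/3, 8/15, 8/45, …
g: a_k = 0, 2, 0, -2/3, 0, 2/5, 0, …
L₀ := lclm(L_f,L_g); ord L₀ ≤ 1+2.
L = (2 - 4·x - 6·x^2 - 4·x^3)·Dx + (-3 - x^2 - 2·x^4)·Dx^2 + (1 + x + 2·x^2 + x^3 + x^4)·Dx^3  (order 3).
h: a_k = 2, 6, 4, 2, 4/3, 14/15, 8/45, …
ICs: h(0) = 2, h′(0) = 6, h′′(0) = 8.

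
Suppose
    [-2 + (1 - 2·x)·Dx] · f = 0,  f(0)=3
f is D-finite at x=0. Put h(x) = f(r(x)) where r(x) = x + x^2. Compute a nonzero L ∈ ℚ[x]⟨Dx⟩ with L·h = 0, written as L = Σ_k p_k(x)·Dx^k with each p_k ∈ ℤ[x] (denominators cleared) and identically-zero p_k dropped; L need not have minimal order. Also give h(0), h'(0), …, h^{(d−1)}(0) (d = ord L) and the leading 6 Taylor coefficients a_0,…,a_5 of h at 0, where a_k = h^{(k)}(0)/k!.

f: a_k = 3, 6, 12, 24, 48, 96, …
f∘r: x↦r, Dx↦Dx/r' in L_f ⇒ L₀.
L = (2 + 4·x) + (-1 + 2·x + 2·x^2)·Dx  (order 1).
h: a_k = 3, 6, 18, 48, 132, 360, …
ICs: h(0) = 3.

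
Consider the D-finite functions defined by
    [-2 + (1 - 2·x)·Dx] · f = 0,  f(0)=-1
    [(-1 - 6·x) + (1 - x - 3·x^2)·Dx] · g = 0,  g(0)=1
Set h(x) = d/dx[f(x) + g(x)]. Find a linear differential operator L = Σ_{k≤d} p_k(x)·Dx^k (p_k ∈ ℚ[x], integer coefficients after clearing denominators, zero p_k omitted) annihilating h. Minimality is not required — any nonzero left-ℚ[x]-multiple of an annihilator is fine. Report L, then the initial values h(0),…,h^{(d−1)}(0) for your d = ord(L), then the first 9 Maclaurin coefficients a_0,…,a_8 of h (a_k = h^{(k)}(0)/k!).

f: a_k = -1, -2, -4, -8, -16, -32, -64, -128, -256, …
g: a_k = 1, 1, 4, 7, 19, 40, 97, 217, 508, …
Sum ⇒ L₀ = lclm(L_f,L_g) in ℚ(x)⟨Dx⟩.
Derive L from L₀ (diff closure).
L = (12 - 288·x + 648·x^2 - 1296·x^3 + 648·x^4) + (9 + 12·x - 126·x^2 + 540·x^3 - 1188·x^4 + 648·x^5)·Dx + (-2 + 15·x - 52·x^2 + 78·x^3 + 27·x^4 - 180·x^5 + 108·x^6)·Dx^2  (order 2).
h: a_k = -1, 0, -3, 12, 40, 198, 623, 2016, 5823, …
ICs: h(0) = -1, h′(0) = 0.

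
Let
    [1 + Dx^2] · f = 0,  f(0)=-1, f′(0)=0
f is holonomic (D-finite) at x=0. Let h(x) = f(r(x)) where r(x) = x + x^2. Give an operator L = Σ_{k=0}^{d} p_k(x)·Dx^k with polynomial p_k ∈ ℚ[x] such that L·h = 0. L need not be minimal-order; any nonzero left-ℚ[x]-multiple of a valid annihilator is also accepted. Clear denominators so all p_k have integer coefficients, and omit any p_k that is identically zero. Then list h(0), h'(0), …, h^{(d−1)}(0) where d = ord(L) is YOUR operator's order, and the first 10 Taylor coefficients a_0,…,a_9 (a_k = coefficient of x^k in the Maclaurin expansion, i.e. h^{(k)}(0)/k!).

L = (1 + 6·x + 12·x^2 + 8·x^3) - 2·Dx + (1 + 2·x)·Dx^2  (order 2).
h: a_k = -1, 0, 1/2, 1, 11/24, -1/6, -179/720, -19/120, -841/40320, 139/5040, …
ICs: h(0) = -1, h′(0) = 0.

f: a_k = -1, 0, 1/2, 0, -1/24, 0, 1/720, 0, -1/40320, 0, …
f∘r: x↦r, Dx↦Dx/r' in L_f ⇒ L₀.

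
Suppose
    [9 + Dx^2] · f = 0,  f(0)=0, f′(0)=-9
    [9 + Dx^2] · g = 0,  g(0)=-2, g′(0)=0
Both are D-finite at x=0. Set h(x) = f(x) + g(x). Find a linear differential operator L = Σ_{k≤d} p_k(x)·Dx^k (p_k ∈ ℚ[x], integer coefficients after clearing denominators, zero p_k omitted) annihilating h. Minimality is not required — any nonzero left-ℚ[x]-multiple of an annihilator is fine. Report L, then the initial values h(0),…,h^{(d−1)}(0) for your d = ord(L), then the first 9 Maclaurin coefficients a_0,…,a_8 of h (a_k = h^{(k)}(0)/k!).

L = 9 + Dx^2  (order 2).
h: a_k = -2, -9, 9, 27/2, -27/4, -243/40, 81/40, 729/560, -729/2240, …
ICs: h(0) = -2, h′(0) = -9.

f: a_k = 0, -9, 0, 27/2, 0, -243/40, 0, 729/560, 0, …
g: a_k = -2, 0, 9, 0, -27/4, 0, 81/40, 0, -729/2240, …
Weyl lclm of L_f,L_g ⇒ L₀ (ord ≤ 4).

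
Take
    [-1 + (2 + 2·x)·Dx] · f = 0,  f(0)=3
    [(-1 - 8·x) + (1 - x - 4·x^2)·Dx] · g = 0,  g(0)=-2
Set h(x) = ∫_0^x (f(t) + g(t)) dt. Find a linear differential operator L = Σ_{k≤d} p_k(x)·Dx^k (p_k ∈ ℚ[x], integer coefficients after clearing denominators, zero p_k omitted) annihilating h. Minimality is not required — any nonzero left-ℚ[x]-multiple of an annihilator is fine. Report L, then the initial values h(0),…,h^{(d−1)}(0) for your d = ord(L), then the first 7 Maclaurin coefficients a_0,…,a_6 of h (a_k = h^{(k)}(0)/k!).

L = (21 + 75·x + 228·x^2 + 160·x^3)·Dx + (-41 - 174·x - 609·x^2 - 872·x^3 - 400·x^4)·Dx^2 + (2 + 38·x + 30·x^2 - 198·x^3 - 352·x^4 - 160·x^5)·Dx^3  (order 3).
h: a_k = 0, 1, -1/4, -83/24, -285/64, -7439/640, -33259/1536, …
ICs: h(0) = 0, h′(0) = 1, h′′(0) = -1/2.

f: a_k = 3, 3/2, -3/8, 3/16, -15/128, 21/256, -63/1024, …
g: a_k = -2, -2, -10, -18, -58, -130, -362, …
h₀=f+g: left-lcm gives L₀, ord ≤ 2.
∫: right-multiply L₀ by Dx.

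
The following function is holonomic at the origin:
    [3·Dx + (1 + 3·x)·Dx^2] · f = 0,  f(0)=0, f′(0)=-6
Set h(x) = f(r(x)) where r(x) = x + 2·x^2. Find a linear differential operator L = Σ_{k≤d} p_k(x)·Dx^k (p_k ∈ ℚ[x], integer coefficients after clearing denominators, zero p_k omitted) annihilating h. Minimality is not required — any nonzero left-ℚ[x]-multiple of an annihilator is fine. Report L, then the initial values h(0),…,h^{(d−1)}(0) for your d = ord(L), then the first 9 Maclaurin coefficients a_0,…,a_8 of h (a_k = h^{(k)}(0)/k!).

L = (-1 + 12·x + 24·x^2)·Dx + (1 + 7·x + 18·x^2 + 24·x^3)·Dx^2  (order 2).
h: a_k = 0, -6, -3, 18, -63/2, 54/5, 99, -2106/7, 1377/4, …
ICs: h(0) = 0, h′(0) = -6.

f: a_k = 0, -6, 9, -18, 81/2, -486/5, 243, -4374/7, 6561/4, …
Substitute x→r, Dx→(1/r')Dx; clear ⇒ L₀.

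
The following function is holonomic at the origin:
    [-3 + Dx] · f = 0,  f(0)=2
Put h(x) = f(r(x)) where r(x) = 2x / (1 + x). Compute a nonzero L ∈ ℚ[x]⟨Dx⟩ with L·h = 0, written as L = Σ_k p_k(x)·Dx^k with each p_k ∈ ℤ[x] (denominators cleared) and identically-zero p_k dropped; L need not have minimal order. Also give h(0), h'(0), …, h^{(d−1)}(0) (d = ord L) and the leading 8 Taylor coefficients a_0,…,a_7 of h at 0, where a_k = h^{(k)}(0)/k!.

f: a_k = 2, 6, 9, 9, 27/4, 81/20, 81/40, 243/280, …
L₀ from L_f via x↦r, Dx↦r'^{-1}Dx.
L = -6 + (1 + 2·x + x^2)·Dx  (order 1).
h: a_k = 2, 12, 24, 12, -12, -12/5, 48/5, -228/35, …
ICs: h(0) = 2.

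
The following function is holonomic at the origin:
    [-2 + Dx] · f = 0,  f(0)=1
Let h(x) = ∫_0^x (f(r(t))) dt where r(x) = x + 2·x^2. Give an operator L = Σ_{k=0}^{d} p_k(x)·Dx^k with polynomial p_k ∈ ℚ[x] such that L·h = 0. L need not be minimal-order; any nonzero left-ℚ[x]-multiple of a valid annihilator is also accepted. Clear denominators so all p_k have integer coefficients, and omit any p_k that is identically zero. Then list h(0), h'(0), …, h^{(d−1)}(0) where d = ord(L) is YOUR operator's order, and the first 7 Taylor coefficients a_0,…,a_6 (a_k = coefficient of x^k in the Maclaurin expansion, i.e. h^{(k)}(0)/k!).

f: a_k = 1, 2, 2, 4/3, 2/3, 4/15, 4/45, …
Change of var in L_f (x↦r) gives L₀.
Integrate: L := L₀·Dx.
L = (-2 - 8·x)·Dx + Dx^2  (order 2).
h: a_k = 0, 1, 1, 2, 7/3, 10/3, 18/5, …
ICs: h(0) = 0, h′(0) = 1.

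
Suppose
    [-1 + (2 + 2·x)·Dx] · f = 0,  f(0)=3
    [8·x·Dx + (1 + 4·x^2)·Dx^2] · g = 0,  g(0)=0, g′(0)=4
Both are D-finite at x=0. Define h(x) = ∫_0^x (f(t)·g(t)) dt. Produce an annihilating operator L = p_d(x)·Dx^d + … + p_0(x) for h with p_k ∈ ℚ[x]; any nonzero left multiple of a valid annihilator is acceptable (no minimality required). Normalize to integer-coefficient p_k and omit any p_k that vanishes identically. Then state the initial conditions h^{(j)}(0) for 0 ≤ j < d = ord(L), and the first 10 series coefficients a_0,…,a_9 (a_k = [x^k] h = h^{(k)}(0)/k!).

L = (3 - 16·x - 4·x^2)·Dx + (-4 + 28·x + 48·x^2 + 16·x^3)·Dx^2 + (4 + 8·x + 20·x^2 + 32·x^3 + 16·x^4)·Dx^3  (order 3).
h: a_k = 0, 0, 6, 2, -35/8, -29/20, 6389/960, 847/320, -1022653/71680, -944407/161280, …
ICs: h(0) = 0, h′(0) = 0, h′′(0) = 12.

f: a_k = 3, 3/2, -3/8, 3/16, -15/128, 21/256, -63/1024, 99/2048, -1287/32768, 2145/65536, …
g: a_k = 0, 4, 0, -16/3, 0, 64/5, 0, -256/7, 0, 1024/9, …
Product ⇒ symmetric product L₀, ord ≤ 2.
h=∫h₀ ⇒ L = L₀·Dx.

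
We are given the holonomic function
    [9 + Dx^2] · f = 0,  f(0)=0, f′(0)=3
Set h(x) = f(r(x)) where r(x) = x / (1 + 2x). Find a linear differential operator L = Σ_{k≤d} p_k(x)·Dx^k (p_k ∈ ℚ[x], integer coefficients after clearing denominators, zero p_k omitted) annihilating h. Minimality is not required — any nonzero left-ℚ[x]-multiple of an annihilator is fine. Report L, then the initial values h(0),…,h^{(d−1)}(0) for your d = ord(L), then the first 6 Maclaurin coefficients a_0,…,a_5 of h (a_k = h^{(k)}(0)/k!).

L = 9 + (4 + 24·x + 48·x^2 + 32·x^3)·Dx + (1 + 8·x + 24·x^2 + 32·x^3 + 16·x^4)·Dx^2  (order 2).
h: a_k = 0, 3, -6, 15/2, 3, -2319/40, …
ICs: h(0) = 0, h′(0) = 3.

f: a_k = 0, 3, 0, -9/2, 0, 81/40, …
h₀=f(r): pull back L_f along r ⇒ L₀.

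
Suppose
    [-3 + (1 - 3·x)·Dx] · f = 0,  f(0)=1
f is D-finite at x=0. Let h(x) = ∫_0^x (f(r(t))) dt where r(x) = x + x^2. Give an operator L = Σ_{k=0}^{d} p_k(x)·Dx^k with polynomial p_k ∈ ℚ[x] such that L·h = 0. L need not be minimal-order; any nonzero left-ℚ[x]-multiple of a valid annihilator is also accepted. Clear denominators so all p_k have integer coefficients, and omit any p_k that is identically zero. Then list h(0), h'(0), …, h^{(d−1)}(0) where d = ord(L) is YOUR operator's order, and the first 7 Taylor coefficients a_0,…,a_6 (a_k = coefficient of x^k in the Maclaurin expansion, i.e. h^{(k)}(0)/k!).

f: a_k = 1, 3, 9, 27, 81, 243, 729, …
Substitute x→r, Dx→(1/r')Dx; clear ⇒ L₀.
h=∫₀ˣh₀: take L = L₀·Dx.
L = (3 + 6·x)·Dx + (-1 + 3·x + 3·x^2)·Dx^2  (order 2).
h: a_k = 0, 1, 3/2, 4, 45/4, 171/5, 108, …
ICs: h(0) = 0, h′(0) = 1.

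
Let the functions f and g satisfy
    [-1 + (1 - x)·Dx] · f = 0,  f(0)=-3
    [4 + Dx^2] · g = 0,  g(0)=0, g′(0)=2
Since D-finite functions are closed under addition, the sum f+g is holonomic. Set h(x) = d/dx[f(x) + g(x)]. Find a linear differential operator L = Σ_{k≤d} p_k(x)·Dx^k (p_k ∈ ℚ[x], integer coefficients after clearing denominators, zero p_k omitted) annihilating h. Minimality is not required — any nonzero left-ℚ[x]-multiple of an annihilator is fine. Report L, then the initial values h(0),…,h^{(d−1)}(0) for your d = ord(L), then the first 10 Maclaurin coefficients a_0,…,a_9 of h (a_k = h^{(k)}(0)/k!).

L = (64 - 32·x + 16·x^2) + (-20 + 36·x - 24·x^2 + 8·x^3)·Dx + (16 - 8·x + 4·x^2)·Dx^2 + (-5 + 9·x - 6·x^2 + 2·x^3)·Dx^3  (order 3).
h: a_k = -1, -6, -13, -12, -41/3, -18, -953/45, -24, -8501/315, -30, …
ICs: h(0) = -1, h′(0) = -6, h′′(0) = -26.

f: a_k = -3, -3, -3, -3, -3, -3, -3, -3, -3, -3, …
g: a_k = 0, 2, 0, -4/3, 0, 4/15, 0, -8/315, 0, 4/2835, …
Weyl lclm of L_f,L_g ⇒ L₀ (ord ≤ 3).
h₀' ⇒ L via d/dx closure of L₀.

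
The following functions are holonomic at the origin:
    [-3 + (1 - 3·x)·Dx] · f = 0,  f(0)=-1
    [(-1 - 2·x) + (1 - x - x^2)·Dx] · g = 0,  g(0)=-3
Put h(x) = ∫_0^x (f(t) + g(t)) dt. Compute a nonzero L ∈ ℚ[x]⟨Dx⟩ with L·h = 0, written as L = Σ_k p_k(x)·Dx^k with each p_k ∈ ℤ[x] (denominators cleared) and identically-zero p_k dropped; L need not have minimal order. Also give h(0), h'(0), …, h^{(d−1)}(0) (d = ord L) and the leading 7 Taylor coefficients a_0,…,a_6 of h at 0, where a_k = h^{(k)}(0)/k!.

L = (-6 - 36·x + 18·x^2 - 18·x^3)·Dx + (14 - 18·x - 24·x^2 + 18·x^3 - 36·x^4)·Dx^2 + (-2 + 10·x - 15·x^2 + 10·x^3 - 9·x^5)·Dx^3  (order 3).
h: a_k = 0, -4, -3, -5, -9, -96/5, -89/2, …
ICs: h(0) = 0, h′(0) = -4, h′′(0) = -6.

f: a_k = -1, -3, -9, -27, -81, -243, -729, …
g: a_k = -3, -3, -6, -9, -15, -24, -39, …
Sum ⇒ L₀ = lclm(L_f,L_g) in ℚ(x)⟨Dx⟩.
h=∫₀ˣh₀: take L = L₀·Dx.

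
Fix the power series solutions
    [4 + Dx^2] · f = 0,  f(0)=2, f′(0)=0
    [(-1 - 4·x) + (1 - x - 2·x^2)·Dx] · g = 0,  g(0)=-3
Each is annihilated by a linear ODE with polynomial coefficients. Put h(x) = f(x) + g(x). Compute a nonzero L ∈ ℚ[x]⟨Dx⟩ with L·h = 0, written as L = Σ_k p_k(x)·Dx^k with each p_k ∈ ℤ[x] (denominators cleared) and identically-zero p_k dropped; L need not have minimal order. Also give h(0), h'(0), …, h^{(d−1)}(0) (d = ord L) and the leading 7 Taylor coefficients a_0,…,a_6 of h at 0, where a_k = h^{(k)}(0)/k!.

L = (-68 - 304·x - 200·x^2 - 320·x^3 - 160·x^4 - 128·x^5) + (20 - 12·x - 24·x^2 - 8·x^3 - 48·x^4 - 96·x^5 - 64·x^6)·Dx + (-17 - 76·x - 50·x^2 - 80·x^3 - 40·x^4 - 32·x^5)·Dx^2 + (5 - 3·x - 6·x^2 - 2·x^3 - 12·x^4 - 24·x^5 - 16·x^6)·Dx^3  (order 3).
h: a_k = -1, -3, -13, -15, -95/3, -63, -5813/45, …
ICs: h(0) = -1, h′(0) = -3, h′′(0) = -26.

f: a_k = 2, 0, -4, 0, 4/3, 0, -8/45, …
g: a_k = -3, -3, -9, -15, -33, -63, -129, …
Weyl lclm of L_f,L_g ⇒ L₀ (ord ≤ 3).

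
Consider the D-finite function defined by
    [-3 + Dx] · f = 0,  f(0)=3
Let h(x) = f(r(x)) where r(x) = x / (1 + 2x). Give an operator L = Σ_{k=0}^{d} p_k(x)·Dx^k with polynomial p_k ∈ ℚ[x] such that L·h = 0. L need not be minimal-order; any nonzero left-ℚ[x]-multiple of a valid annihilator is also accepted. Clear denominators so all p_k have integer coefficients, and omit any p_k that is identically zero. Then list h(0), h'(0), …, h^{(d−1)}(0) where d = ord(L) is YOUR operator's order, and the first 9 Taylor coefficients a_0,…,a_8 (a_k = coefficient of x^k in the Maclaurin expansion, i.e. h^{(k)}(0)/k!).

f: a_k = 3, 9, 27/2, 27/2, 81/8, 243/40, 243/80, 729/560, 2187/4480, …
L₀ from L_f via x↦r, Dx↦r'^{-1}Dx.
L = -3 + (1 + 4·x + 4·x^2)·Dx  (order 1).
h: a_k = 3, 9, -9/2, -9/2, 153/8, -1557/40, 4743/80, -37323/560, 136251/4480, …
ICs: h(0) = 3.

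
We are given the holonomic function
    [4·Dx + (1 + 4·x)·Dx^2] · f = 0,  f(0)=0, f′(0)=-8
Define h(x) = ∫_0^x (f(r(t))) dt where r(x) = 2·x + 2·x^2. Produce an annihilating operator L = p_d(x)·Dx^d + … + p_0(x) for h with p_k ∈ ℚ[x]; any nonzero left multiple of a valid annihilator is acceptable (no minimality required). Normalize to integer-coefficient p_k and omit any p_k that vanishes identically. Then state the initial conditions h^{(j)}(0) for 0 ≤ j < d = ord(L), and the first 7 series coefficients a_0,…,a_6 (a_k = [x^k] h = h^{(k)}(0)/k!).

f: a_k = 0, -8, 16, -128/3, 128, -2048/5, 4096/3, …
Substitute x→r, Dx→(1/r')Dx; clear ⇒ L₀.
Integrate: L := L₀·Dx.
L = (6 + 16·x + 16·x^2)·Dx^2 + (1 + 10·x + 24·x^2 + 16·x^3)·Dx^3  (order 3).
h: a_k = 0, 0, -8, 16, -160/3, 1088/5, -14848/15, …
ICs: h(0) = 0, h′(0) = 0, h′′(0) = -16.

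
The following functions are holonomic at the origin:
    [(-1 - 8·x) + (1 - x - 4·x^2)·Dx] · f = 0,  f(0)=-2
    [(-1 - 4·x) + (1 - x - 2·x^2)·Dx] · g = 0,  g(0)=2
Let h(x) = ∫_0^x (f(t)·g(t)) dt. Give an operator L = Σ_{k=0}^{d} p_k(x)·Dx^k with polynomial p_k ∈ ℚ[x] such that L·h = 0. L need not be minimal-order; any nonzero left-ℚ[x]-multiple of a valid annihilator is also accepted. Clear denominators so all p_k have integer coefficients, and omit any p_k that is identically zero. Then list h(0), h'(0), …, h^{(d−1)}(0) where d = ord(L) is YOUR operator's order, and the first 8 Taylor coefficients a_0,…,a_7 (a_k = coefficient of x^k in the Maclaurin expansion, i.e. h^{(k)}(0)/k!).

L = (-2 - 10·x + 18·x^2 + 32·x^3)·Dx + (1 - 2·x - 5·x^2 + 6·x^3 + 8·x^4)·Dx^2  (order 2).
h: a_k = 0, -4, -4, -12, -22, -276/5, -356/3, -284, …
ICs: h(0) = 0, h′(0) = -4.

f: a_k = -2, -2, -10, -18, -58, -130, -362, -882, …
g: a_k = 2, 2, 6, 10, 22, 42, 86, 170, …
f·g: L₀ = L_f ⊗_s L_g, ord ≤ 1·1.
h=∫h₀ ⇒ L = L₀·Dx.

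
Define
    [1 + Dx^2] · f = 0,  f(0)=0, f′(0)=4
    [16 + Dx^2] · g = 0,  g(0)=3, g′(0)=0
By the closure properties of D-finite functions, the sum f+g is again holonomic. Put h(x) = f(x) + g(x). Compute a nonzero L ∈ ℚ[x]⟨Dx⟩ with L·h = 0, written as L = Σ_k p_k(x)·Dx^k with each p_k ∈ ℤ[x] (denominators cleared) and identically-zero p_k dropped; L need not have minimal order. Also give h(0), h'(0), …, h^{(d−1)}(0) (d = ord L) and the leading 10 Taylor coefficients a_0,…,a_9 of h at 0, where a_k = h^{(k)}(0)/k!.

L = 16 + 17·Dx^2 + Dx^4  (order 4).
h: a_k = 3, 4, -24, -2/3, 32, 1/30, -256/15, -1/1260, 512/105, 1/90720, …
ICs: h(0) = 3, h′(0) = 4, h′′(0) = -48, h′′′(0) = -4.

f: a_k = 0, 4, 0, -2/3, 0, 1/30, 0, -1/1260, 0, 1/90720, …
g: a_k = 3, 0, -24, 0, 32, 0, -256/15, 0, 512/105, 0, …
h₀=f+g: left-lcm gives L₀, ord ≤ 4.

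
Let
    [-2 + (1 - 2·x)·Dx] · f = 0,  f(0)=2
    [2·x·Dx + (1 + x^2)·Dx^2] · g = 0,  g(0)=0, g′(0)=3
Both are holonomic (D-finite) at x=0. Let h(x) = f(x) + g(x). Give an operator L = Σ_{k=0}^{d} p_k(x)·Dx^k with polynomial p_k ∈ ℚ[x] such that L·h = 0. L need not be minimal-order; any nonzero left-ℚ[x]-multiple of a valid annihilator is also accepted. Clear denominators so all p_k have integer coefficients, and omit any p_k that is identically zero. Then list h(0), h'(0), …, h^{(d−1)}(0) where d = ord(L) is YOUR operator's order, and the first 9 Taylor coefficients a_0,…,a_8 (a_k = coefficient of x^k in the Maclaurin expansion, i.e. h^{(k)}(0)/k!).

f: a_k = 2, 4, 8, 16, 32, 64, 128, 256, 512, …
g: a_k = 0, 3, 0, -1, 0, 3/5, 0, -3/7, 0, …
L₀ := lclm(L_f,L_g); ord L₀ ≤ 1+2.
L = (-4 + 32·x + 12·x^2)·Dx + (13 - 4·x + 25·x^2 + 12·x^3)·Dx^2 + (-2 + 3·x + 3·x^3 + 2·x^4)·Dx^3  (order 3).
h: a_k = 2, 7, 8, 15, 32, 323/5, 128, 1789/7, 512, …
ICs: h(0) = 2, h′(0) = 7, h′′(0) = 16.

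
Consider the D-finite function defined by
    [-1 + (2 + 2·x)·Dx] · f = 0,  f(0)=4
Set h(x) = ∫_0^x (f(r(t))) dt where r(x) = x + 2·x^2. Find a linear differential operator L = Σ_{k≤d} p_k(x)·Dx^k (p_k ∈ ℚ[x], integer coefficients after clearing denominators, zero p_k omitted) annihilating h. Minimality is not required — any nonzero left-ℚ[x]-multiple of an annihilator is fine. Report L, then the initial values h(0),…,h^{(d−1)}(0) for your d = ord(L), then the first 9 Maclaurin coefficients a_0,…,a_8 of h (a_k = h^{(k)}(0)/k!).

f: a_k = 4, 2, -1/2, 1/4, -5/32, 7/64, -21/256, 33/512, -429/8192, …
Substitute x→r, Dx→(1/r')Dx; clear ⇒ L₀.
h=∫₀ˣh₀: take L = L₀·Dx.
L = (-1 - 4·x)·Dx + (2 + 2·x + 4·x^2)·Dx^2  (order 2).
h: a_k = 0, 4, 1, 7/6, -7/16, -21/160, 119/384, -27/256, -791/4096, …
ICs: h(0) = 0, h′(0) = 4.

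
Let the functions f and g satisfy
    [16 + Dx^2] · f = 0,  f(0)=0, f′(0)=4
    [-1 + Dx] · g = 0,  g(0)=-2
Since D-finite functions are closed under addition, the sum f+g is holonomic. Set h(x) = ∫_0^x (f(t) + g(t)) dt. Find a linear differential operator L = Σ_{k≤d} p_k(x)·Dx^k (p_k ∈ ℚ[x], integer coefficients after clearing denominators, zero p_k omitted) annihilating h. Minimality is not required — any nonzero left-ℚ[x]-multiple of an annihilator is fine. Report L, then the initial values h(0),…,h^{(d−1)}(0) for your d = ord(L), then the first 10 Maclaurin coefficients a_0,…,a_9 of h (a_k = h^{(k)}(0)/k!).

L = -16·Dx + 16·Dx^2 - Dx^3 + Dx^4  (order 4).
h: a_k = 0, -2, 1, -1/3, -11/4, -1/60, 511/360, -1/2520, -2731/6720, -1/181440, …
ICs: h(0) = 0, h′(0) = -2, h′′(0) = 2, h′′′(0) = -2.

f: a_k = 0, 4, 0, -32/3, 0, 128/15, 0, -1024/315, 0, 2048/2835, …
g: a_k = -2, -2, -1, -1/3, -1/12, -1/60, -1/360, -1/2520, -1/20160, -1/181440, …
L₀ := lclm(L_f,L_g); ord L₀ ≤ 2+1.
∫: right-multiply L₀ by Dx.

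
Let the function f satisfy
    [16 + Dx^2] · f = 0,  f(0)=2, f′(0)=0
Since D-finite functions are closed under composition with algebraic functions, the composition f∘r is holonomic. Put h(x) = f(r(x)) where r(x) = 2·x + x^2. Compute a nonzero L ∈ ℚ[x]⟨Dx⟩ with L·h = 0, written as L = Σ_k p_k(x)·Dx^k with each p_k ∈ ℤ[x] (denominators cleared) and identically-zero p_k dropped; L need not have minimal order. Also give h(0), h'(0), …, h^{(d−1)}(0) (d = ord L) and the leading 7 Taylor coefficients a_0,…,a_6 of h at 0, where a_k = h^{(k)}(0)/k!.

f: a_k = 2, 0, -16, 0, 64/3, 0, -512/45, …
Substitute x→r, Dx→(1/r')Dx; clear ⇒ L₀.
L = (64 + 192·x + 192·x^2 + 64·x^3) - Dx + (1 + x)·Dx^2  (order 2).
h: a_k = 2, 0, -64, -64, 976/3, 2048/3, -9728/45, …
ICs: h(0) = 2, h′(0) = 0.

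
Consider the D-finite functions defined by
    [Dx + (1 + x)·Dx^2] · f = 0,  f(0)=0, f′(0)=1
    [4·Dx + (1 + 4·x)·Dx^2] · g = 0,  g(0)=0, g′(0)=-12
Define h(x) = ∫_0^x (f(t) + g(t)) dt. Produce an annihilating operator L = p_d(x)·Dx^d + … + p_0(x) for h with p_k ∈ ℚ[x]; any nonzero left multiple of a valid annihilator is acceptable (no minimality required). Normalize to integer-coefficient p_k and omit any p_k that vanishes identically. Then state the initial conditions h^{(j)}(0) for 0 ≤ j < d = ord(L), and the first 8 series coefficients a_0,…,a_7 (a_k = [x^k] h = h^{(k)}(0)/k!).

L = 8·Dx^2 + (10 + 16·x)·Dx^3 + (1 + 5·x + 4·x^2)·Dx^4  (order 4).
h: a_k = 0, 0, -11/2, 47/6, -191/12, 767/20, -3071/30, 12287/42, …
ICs: h(0) = 0, h′(0) = 0, h′′(0) = -11, h′′′(0) = 47.

f: a_k = 0, 1, -1/2, 1/3, -1/4, 1/5, -1/6, 1/7, …
g: a_k = 0, -12, 24, -64, 192, -3072/5, 2048, -49152/7, …
f+g: L₀ = lclm(L_f,L_g), ord ≤ 2+2.
∫: right-multiply L₀ by Dx.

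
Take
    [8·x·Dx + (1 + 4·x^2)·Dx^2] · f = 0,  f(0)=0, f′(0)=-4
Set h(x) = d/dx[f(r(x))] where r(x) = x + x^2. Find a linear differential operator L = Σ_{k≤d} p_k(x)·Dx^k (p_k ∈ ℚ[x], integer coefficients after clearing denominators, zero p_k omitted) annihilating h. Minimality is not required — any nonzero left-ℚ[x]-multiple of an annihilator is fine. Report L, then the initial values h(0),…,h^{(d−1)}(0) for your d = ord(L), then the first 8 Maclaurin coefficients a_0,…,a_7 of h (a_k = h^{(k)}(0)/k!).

f: a_k = 0, -4, 0, 16/3, 0, -64/5, 0, 256/7, …
L₀ from L_f via x↦r, Dx↦r'^{-1}Dx.
h₀' ⇒ L via d/dx closure of L₀.
L = (-2 + 8·x + 32·x^2 + 48·x^3 + 24·x^4) + (1 + 2·x + 4·x^2 + 16·x^3 + 20·x^4 + 8·x^5)·Dx  (order 1).
h: a_k = -4, -8, 16, 64, 16, -352, -640, 1024, …
ICs: h(0) = -4.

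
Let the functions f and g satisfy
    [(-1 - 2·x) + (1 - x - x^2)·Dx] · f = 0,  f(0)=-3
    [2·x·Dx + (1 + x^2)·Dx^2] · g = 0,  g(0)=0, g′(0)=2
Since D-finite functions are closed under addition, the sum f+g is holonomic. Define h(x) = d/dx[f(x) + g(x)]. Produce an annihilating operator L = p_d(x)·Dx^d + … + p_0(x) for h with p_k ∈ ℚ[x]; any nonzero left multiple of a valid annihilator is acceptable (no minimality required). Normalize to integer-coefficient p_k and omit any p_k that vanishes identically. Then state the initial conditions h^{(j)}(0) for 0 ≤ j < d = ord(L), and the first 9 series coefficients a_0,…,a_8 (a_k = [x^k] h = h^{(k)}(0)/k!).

L = (-4 + 16·x + 64·x^2 + 72·x^3 + 66·x^4 + 6·x^6) + (10 + 24·x + 28·x^2 + 60·x^3 + 65·x^4 + 50·x^5 + 3·x^6 + 6·x^7)·Dx + (-2 - 2·x - 2·x^2 + 8·x^3 + 5·x^4 + 11·x^5 + 6·x^6 + x^7 + x^8)·Dx^2  (order 2).
h: a_k = -1, -12, -29, -60, -118, -234, -443, -816, -1483, …
ICs: h(0) = -1, h′(0) = -12.

f: a_k = -3, -3, -6, -9, -15, -24, -39, -63, -102, …
g: a_k = 0, 2, 0, -2/3, 0, 2/5, 0, -2/7, 0, …
f+g: L₀ = lclm(L_f,L_g), ord ≤ 1+2.
Derive L from L₀ (diff closure).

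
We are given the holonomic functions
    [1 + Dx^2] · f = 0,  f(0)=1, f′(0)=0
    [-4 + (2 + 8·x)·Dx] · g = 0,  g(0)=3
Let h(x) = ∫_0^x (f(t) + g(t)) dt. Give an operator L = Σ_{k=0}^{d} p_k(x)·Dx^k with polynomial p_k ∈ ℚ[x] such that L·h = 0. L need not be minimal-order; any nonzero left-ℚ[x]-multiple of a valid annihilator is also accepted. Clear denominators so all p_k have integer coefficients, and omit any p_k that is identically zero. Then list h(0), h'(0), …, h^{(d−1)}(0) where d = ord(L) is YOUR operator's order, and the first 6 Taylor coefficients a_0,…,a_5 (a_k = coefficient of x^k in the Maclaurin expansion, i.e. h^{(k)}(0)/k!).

L = (-26 - 16·x - 32·x^2)·Dx + (-3 - 4·x + 48·x^2 + 64·x^3)·Dx^2 + (-26 - 16·x - 32·x^2)·Dx^3 + (-3 - 4·x + 48·x^2 + 64·x^3)·Dx^4  (order 4).
h: a_k = 0, 4, 3, -13/6, 3, -719/120, …
ICs: h(0) = 0, h′(0) = 4, h′′(0) = 6, h′′′(0) = -13.

f: a_k = 1, 0, -1/2, 0, 1/24, 0, …
g: a_k = 3, 6, -6, 12, -30, 84, …
f+g: L₀ = lclm(L_f,L_g), ord ≤ 2+1.
h=∫₀ˣh₀: take L = L₀·Dx.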